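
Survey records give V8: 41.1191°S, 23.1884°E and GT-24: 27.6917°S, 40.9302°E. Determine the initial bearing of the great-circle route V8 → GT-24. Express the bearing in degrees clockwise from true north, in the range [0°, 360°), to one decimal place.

Δλ = 17.7418°
y = sin Δλ · cos φ₂ = 0.269825
x = cos φ₁ sin φ₂ − sin φ₁ cos φ₂ cos Δλ = 0.204518
θ = atan2(y, x) = 52.8390° → 52.8390° (mod 360°)

52.8°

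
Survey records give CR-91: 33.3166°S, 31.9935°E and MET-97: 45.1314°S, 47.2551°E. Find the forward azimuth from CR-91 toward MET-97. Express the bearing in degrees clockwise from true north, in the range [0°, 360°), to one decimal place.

139.6°

Δλ = 15.2616°
y = sin Δλ · cos φ₂ = 0.185702
x = cos φ₁ sin φ₂ − sin φ₁ cos φ₂ cos Δλ = -0.218414
θ = atan2(y, x) = 139.6279° → 139.6279° (mod 360°)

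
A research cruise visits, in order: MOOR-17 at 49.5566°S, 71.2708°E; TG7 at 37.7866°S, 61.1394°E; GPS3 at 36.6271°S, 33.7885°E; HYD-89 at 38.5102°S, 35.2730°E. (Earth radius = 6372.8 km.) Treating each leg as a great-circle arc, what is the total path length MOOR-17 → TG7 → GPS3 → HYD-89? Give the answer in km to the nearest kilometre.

4204 km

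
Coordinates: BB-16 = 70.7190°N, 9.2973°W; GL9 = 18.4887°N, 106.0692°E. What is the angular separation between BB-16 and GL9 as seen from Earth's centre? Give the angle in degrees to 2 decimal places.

80.49°

Δφ = -52.2303°,  Δλ = 115.3665°
a = sin²(Δφ/2) + cos φ₁ cos φ₂ sin²(Δλ/2) = 0.417414
c = 2·arcsin(√a) = 1.404865 rad = 80.4928°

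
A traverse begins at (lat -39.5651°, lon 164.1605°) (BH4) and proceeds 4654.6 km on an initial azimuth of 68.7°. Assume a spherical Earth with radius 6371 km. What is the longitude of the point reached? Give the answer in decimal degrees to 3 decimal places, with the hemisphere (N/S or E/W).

155.363°W

δ = d/R = 4654.6/6371 = 0.730592 rad
φ₂ = arcsin(sin φ₁ cos δ + cos φ₁ sin δ cos θ)
   = arcsin(-0.63695·0.74478 + 0.77090·0.66731·0.36325) = -16.70973°
λ₂ = λ₁ + atan2(sin θ sin δ cos φ₁, cos δ − sin φ₁ sin φ₂) = -155.36286°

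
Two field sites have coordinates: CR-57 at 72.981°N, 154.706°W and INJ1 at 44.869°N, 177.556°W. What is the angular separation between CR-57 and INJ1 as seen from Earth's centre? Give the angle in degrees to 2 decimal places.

30.03°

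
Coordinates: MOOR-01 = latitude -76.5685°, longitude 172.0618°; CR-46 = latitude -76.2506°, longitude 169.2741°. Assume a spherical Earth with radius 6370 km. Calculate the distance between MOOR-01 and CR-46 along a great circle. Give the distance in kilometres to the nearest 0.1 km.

Δφ = 0.3179°,  Δλ = -2.7877°
a = sin²(Δφ/2) + cos φ₁ cos φ₂ sin²(Δλ/2) = 0.000040
c = 2·arcsin(√a) = 0.012706 rad = 0.7280°
d = R·c = 6370 × 0.012706 = 80.9 km

80.9 km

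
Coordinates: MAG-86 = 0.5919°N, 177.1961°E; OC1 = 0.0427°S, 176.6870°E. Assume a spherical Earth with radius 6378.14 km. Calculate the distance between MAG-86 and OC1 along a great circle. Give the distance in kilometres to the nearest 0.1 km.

90.6 km

Δφ = -0.6346°,  Δλ = -0.5091°
a = sin²(Δφ/2) + cos φ₁ cos φ₂ sin²(Δλ/2) = 0.000050
c = 2·arcsin(√a) = 0.014199 rad = 0.8136°
d = R·c = 6378.14 × 0.014199 = 90.6 km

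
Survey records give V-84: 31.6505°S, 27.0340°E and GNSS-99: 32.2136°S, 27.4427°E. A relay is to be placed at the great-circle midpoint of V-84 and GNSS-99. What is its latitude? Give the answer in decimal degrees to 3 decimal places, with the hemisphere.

Bx = cos φ₂ cos Δλ = 0.846045,  By = cos φ₂ sin Δλ = 0.006035
φₘ = atan2(sin φ₁ + sin φ₂, √((cos φ₁ + Bx)² + By²)) = -31.93221°
λₘ = λ₁ + atan2(By, cos φ₁ + Bx) = 27.23772°

31.932°S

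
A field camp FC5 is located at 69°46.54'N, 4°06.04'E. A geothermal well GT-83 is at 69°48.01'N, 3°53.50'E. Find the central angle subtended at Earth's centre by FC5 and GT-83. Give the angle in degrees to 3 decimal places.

FC5: φ = +69.77567°, λ = +4.10067°
GT-83: φ = +69.80017°, λ = +3.89167°
Δφ = 0.0245°,  Δλ = -0.2090°
a = sin²(Δφ/2) + cos φ₁ cos φ₂ sin²(Δλ/2) = 0.000000
c = 2·arcsin(√a) = 0.001331 rad = 0.0763°

0.076°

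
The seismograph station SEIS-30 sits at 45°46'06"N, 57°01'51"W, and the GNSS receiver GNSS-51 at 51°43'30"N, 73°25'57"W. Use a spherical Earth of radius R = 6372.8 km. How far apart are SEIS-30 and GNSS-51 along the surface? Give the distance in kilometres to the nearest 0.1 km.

SEIS-30: φ = +45.76833°, λ = -57.03083°
GNSS-51: φ = +51.72500°, λ = -73.43250°
Δφ = 5.9567°,  Δλ = -16.4017°
a = sin²(Δφ/2) + cos φ₁ cos φ₂ sin²(Δλ/2) = 0.011492
c = 2·arcsin(√a) = 0.214810 rad = 12.3077°
d = R·c = 6372.8 × 0.214810 = 1368.9 km

1368.9 km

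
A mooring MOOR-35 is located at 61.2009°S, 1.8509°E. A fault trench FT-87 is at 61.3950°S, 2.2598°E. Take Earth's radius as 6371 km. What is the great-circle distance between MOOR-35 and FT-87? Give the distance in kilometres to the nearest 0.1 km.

30.7 km

Δφ = -0.1941°,  Δλ = 0.4089°
a = sin²(Δφ/2) + cos φ₁ cos φ₂ sin²(Δλ/2) = 0.000006
c = 2·arcsin(√a) = 0.004819 rad = 0.2761°
d = R·c = 6371 × 0.004819 = 30.7 km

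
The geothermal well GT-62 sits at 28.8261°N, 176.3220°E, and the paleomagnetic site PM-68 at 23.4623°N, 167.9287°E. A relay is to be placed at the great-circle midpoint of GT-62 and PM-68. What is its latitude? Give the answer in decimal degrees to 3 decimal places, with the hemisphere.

Bx = cos φ₂ cos Δλ = 0.907497,  By = cos φ₂ sin Δλ = -0.133899
φₘ = atan2(sin φ₁ + sin φ₂, √((cos φ₁ + Bx)² + By²)) = 26.20507°
λₘ = λ₁ + atan2(By, cos φ₁ + Bx) = 172.02869°

26.205°N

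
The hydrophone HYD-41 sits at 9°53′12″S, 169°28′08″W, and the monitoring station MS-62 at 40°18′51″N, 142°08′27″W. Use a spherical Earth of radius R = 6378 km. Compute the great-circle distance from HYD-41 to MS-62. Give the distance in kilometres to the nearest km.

6256 km

HYD-41: φ = -9.88667°, λ = -169.46889°
MS-62: φ = +40.31417°, λ = -142.14083°
Δφ = 50.2008°,  Δλ = 27.3281°
a = sin²(Δφ/2) + cos φ₁ cos φ₂ sin²(Δλ/2) = 0.221870
c = 2·arcsin(√a) = 0.980917 rad = 56.2024°
d = R·c = 6378 × 0.980917 = 6256.3 km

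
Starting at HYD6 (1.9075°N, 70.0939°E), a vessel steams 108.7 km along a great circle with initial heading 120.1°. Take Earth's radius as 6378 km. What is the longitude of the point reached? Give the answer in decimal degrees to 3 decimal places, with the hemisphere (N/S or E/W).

70.939°E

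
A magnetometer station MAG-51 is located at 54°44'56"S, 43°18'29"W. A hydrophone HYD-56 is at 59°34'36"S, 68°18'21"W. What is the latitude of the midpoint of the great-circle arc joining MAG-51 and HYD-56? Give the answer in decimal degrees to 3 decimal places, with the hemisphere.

MAG-51: φ = -54.74889°, λ = -43.30806°
HYD-56: φ = -59.57667°, λ = -68.30583°
Bx = cos φ₂ cos Δλ = 0.458949,  By = cos φ₂ sin Δλ = -0.213990
φₘ = atan2(sin φ₁ + sin φ₂, √((cos φ₁ + Bx)² + By²)) = -57.78306°
λₘ = λ₁ + atan2(By, cos φ₁ + Bx) = -54.97739°

57.783°S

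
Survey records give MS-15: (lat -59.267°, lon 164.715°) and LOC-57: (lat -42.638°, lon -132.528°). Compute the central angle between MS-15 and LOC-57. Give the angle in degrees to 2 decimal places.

Δφ = 16.6290°,  Δλ = 62.7570°
a = sin²(Δφ/2) + cos φ₁ cos φ₂ sin²(Δλ/2) = 0.122836
c = 2·arcsin(√a) = 0.716167 rad = 41.0333°

41.03°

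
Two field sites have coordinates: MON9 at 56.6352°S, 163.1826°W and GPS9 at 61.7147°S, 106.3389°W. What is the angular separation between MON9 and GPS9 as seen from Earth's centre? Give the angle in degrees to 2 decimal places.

28.60°

Δφ = -5.0795°,  Δλ = 56.8437°
a = sin²(Δφ/2) + cos φ₁ cos φ₂ sin²(Δλ/2) = 0.061001
c = 2·arcsin(√a) = 0.499134 rad = 28.5983°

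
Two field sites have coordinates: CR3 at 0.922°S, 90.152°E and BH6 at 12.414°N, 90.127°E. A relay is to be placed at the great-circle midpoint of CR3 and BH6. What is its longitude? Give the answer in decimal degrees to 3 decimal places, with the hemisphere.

Bx = cos φ₂ cos Δλ = 0.976620,  By = cos φ₂ sin Δλ = -0.000426
φₘ = atan2(sin φ₁ + sin φ₂, √((cos φ₁ + Bx)² + By²)) = 5.74600°
λₘ = λ₁ + atan2(By, cos φ₁ + Bx) = 90.13965°

90.140°E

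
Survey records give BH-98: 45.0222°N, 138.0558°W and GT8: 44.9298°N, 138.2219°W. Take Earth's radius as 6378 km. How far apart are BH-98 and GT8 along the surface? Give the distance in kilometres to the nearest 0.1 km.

Δφ = -0.0924°,  Δλ = -0.1661°
a = sin²(Δφ/2) + cos φ₁ cos φ₂ sin²(Δλ/2) = 0.000002
c = 2·arcsin(√a) = 0.002609 rad = 0.1495°
d = R·c = 6378 × 0.002609 = 16.6 km

16.6 km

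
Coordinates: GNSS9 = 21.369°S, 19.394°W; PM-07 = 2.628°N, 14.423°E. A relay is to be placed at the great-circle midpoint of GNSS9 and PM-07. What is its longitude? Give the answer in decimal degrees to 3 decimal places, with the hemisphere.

Bx = cos φ₂ cos Δλ = 0.829946,  By = cos φ₂ sin Δλ = 0.555957
φₘ = atan2(sin φ₁ + sin φ₂, √((cos φ₁ + Bx)² + By²)) = -9.78533°
λₘ = λ₁ + atan2(By, cos φ₁ + Bx) = -1.87468°

1.875°W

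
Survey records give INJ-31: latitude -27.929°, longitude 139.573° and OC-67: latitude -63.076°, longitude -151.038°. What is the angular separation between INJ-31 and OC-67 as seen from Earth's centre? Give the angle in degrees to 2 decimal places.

Δφ = -35.1470°,  Δλ = 69.3890°
a = sin²(Δφ/2) + cos φ₁ cos φ₂ sin²(Δλ/2) = 0.220779
c = 2·arcsin(√a) = 0.978290 rad = 56.0519°

56.05°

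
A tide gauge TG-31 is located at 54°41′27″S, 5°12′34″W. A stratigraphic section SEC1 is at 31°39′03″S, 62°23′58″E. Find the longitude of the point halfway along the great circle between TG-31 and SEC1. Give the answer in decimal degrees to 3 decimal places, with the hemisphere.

35.890°E

TG-31: φ = -54.69083°, λ = -5.20944°
SEC1: φ = -31.65083°, λ = +62.39944°
Bx = cos φ₂ cos Δλ = 0.324269,  By = cos φ₂ sin Δλ = 0.787081
φₘ = atan2(sin φ₁ + sin φ₂, √((cos φ₁ + Bx)² + By²)) = -48.23532°
λₘ = λ₁ + atan2(By, cos φ₁ + Bx) = 35.89028°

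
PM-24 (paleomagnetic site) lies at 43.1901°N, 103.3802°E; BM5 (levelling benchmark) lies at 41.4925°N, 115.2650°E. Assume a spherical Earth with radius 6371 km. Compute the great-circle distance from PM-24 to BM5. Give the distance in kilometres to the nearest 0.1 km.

Δφ = -1.6976°,  Δλ = 11.8848°
a = sin²(Δφ/2) + cos φ₁ cos φ₂ sin²(Δλ/2) = 0.006073
c = 2·arcsin(√a) = 0.156015 rad = 8.9390°
d = R·c = 6371 × 0.156015 = 994.0 km

994.0 km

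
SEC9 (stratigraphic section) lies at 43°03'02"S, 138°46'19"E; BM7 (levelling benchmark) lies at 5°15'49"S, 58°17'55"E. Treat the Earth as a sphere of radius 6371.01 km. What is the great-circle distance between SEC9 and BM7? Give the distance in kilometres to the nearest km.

8835 km

SEC9: φ = -43.05056°, λ = +138.77194°
BM7: φ = -5.26361°, λ = +58.29861°
Δφ = 37.7869°,  Δλ = -80.4733°
a = sin²(Δφ/2) + cos φ₁ cos φ₂ sin²(Δλ/2) = 0.408471
c = 2·arcsin(√a) = 1.386699 rad = 79.4520°
d = R·c = 6371.01 × 1.386699 = 8834.7 km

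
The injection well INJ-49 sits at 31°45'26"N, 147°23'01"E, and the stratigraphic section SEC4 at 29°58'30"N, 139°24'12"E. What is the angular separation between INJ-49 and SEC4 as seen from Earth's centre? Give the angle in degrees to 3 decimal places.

INJ-49: φ = +31.75722°, λ = +147.38361°
SEC4: φ = +29.97500°, λ = +139.40333°
Δφ = -1.7822°,  Δλ = -7.9803°
a = sin²(Δφ/2) + cos φ₁ cos φ₂ sin²(Δλ/2) = 0.003808
c = 2·arcsin(√a) = 0.123501 rad = 7.0761°

7.076°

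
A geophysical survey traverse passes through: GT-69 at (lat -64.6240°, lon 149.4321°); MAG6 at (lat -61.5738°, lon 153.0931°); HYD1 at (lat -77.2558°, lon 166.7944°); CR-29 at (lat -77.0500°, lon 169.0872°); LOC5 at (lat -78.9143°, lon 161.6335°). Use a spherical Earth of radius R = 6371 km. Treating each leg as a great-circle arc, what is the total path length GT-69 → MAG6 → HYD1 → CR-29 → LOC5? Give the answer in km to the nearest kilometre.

GT-69→MAG6: c = 0.060557 rad, d = 385.81 km
MAG6→HYD1: c = 0.284549 rad, d = 1812.86 km
HYD1→CR-29: c = 0.009595 rad, d = 61.13 km
CR-29→LOC5: c = 0.042274 rad, d = 269.33 km
Total = 385.81 + 1812.86 + 61.13 + 269.33 = 2529.12 km

2529 km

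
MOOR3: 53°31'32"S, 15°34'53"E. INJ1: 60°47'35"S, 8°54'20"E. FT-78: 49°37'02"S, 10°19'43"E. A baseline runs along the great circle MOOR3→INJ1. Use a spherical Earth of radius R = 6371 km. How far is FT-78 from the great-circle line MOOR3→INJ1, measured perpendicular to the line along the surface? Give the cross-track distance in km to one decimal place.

MOOR3: φ = -53.52556°, λ = +15.58139°
INJ1: φ = -60.79306°, λ = +8.90556°
FT-78: φ = -49.61722°, λ = +10.32861°
δ₁₃ = central angle MOOR3→FT-78 = 0.088833 rad  (haversine)
θ₁₃ = bearing MOOR3→FT-78 = 318.042°,  θ₁₂ = bearing MOOR3→INJ1 = 203.711°
dₓₜ = R·arcsin(sin δ₁₃ · sin(θ₁₃ − θ₁₂)) = 6371·arcsin(0.08872·sin(114.331°)) = 515.570 km
|dₓₜ| = 515.570 km

515.6 km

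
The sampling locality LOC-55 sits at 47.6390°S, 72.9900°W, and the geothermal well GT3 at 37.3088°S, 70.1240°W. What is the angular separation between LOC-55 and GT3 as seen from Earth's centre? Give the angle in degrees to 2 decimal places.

10.54°

Δφ = 10.3302°,  Δλ = 2.8660°
a = sin²(Δφ/2) + cos φ₁ cos φ₂ sin²(Δλ/2) = 0.008440
c = 2·arcsin(√a) = 0.183997 rad = 10.5422°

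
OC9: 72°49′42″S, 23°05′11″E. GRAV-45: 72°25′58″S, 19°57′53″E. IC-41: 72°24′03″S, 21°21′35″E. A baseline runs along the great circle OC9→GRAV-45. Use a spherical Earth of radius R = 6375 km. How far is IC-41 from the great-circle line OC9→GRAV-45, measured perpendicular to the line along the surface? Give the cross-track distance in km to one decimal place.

OC9: φ = -72.82833°, λ = +23.08639°
GRAV-45: φ = -72.43278°, λ = +19.96472°
IC-41: φ = -72.40083°, λ = +21.35972°
δ₁₃ = central angle OC9→IC-41 = 0.011693 rad  (haversine)
θ₁₃ = bearing OC9→IC-41 = 308.819°,  θ₁₂ = bearing OC9→GRAV-45 = 291.504°
dₓₜ = R·arcsin(sin δ₁₃ · sin(θ₁₃ − θ₁₂)) = 6375·arcsin(0.01169·sin(17.315°)) = 22.186 km
|dₓₜ| = 22.186 km

22.2 km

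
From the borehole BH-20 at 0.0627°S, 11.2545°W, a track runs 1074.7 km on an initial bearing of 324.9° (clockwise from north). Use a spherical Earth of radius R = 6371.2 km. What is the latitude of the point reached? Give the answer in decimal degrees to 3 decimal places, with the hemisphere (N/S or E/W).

δ = d/R = 1074.7/6371.2 = 0.168681 rad
φ₂ = arcsin(sin φ₁ cos δ + cos φ₁ sin δ cos θ)
   = arcsin(-0.00109·0.98581 + 1.00000·0.16788·0.81815) = 7.83229°
λ₂ = λ₁ + atan2(sin θ sin δ cos φ₁, cos δ − sin φ₁ sin φ₂) = -16.84640°

7.832°N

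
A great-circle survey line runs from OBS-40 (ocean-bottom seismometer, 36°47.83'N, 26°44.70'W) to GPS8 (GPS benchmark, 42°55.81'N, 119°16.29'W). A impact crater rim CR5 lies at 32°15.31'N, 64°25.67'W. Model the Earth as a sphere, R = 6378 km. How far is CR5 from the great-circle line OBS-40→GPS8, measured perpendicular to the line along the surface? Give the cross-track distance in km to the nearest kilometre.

OBS-40: φ = +36.79717°, λ = -26.74500°
GPS8: φ = +42.93017°, λ = -119.27150°
CR5: φ = +32.25517°, λ = -64.42783°
δ₁₃ = central angle OBS-40→CR5 = 0.544082 rad  (haversine)
θ₁₃ = bearing OBS-40→CR5 = 272.931°,  θ₁₂ = bearing OBS-40→GPS8 = 307.670°
dₓₜ = R·arcsin(sin δ₁₃ · sin(θ₁₃ − θ₁₂)) = 6378·arcsin(0.51763·sin(-34.739°)) = -1909.688 km
|dₓₜ| = 1909.688 km

1910 km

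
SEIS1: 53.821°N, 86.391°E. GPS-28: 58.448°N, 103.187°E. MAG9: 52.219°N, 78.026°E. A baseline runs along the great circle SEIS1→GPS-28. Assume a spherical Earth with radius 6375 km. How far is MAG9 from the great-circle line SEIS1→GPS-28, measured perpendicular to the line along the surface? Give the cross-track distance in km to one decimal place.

189.4 km

δ₁₃ = central angle SEIS1→MAG9 = 0.092101 rad  (haversine)
θ₁₃ = bearing SEIS1→MAG9 = 255.714°,  θ₁₂ = bearing SEIS1→GPS-28 = 56.869°
dₓₜ = R·arcsin(sin δ₁₃ · sin(θ₁₃ − θ₁₂)) = 6375·arcsin(0.09197·sin(198.845°)) = -189.409 km
|dₓₜ| = 189.409 km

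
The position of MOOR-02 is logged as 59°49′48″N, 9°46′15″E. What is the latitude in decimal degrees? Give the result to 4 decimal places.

59.8300°N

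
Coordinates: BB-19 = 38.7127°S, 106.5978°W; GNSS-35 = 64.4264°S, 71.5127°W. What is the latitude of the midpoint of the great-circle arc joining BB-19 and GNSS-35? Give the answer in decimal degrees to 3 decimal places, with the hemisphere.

52.777°S

Bx = cos φ₂ cos Δλ = 0.353235,  By = cos φ₂ sin Δλ = 0.248121
φₘ = atan2(sin φ₁ + sin φ₂, √((cos φ₁ + Bx)² + By²)) = -52.77693°
λₘ = λ₁ + atan2(By, cos φ₁ + Bx) = -94.25091°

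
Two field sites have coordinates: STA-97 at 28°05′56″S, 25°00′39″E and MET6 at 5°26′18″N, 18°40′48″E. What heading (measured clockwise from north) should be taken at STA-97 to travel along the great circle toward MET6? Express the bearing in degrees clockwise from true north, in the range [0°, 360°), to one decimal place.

STA-97: φ = -28.09889°, λ = +25.01083°
MET6: φ = +5.43833°, λ = +18.68000°
Δλ = -6.3308°
y = sin Δλ · cos φ₂ = -0.109773
x = cos φ₁ sin φ₂ − sin φ₁ cos φ₂ cos Δλ = 0.549619
θ = atan2(y, x) = -11.2948° → 348.7052° (mod 360°)

348.7°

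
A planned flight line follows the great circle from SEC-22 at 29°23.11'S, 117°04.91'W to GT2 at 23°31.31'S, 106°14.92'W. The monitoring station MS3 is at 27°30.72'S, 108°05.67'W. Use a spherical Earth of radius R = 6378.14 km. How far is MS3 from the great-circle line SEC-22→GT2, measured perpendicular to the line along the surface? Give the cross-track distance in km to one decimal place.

270.7 km

SEC-22: φ = -29.38517°, λ = -117.08183°
GT2: φ = -23.52183°, λ = -106.24867°
MS3: φ = -27.51200°, λ = -108.09450°
δ₁₃ = central angle SEC-22→MS3 = 0.141697 rad  (haversine)
θ₁₃ = bearing SEC-22→MS3 = 78.836°,  θ₁₂ = bearing SEC-22→GT2 = 61.354°
dₓₜ = R·arcsin(sin δ₁₃ · sin(θ₁₃ − θ₁₂)) = 6378.14·arcsin(0.14122·sin(17.481°)) = 270.661 km
|dₓₜ| = 270.661 km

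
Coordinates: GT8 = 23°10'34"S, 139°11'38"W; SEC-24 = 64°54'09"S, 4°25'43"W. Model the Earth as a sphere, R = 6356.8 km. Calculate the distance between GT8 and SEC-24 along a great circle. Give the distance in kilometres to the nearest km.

9465 km

GT8: φ = -23.17611°, λ = -139.19389°
SEC-24: φ = -64.90250°, λ = -4.42861°
Δφ = -41.7264°,  Δλ = 134.7653°
a = sin²(Δφ/2) + cos φ₁ cos φ₂ sin²(Δλ/2) = 0.459094
c = 2·arcsin(√a) = 1.488893 rad = 85.3073°
d = R·c = 6356.8 × 1.488893 = 9464.6 km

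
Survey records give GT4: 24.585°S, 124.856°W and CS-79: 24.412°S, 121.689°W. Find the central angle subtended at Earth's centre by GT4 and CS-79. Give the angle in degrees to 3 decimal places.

2.887°

Δφ = 0.1730°,  Δλ = 3.1670°
a = sin²(Δφ/2) + cos φ₁ cos φ₂ sin²(Δλ/2) = 0.000635
c = 2·arcsin(√a) = 0.050388 rad = 2.8870°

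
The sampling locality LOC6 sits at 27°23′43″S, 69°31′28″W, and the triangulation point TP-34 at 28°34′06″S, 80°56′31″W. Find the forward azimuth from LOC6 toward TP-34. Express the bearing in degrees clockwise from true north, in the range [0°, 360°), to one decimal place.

LOC6: φ = -27.39528°, λ = -69.52444°
TP-34: φ = -28.56833°, λ = -80.94194°
Δλ = -11.4175°
y = sin Δλ · cos φ₂ = -0.173855
x = cos φ₁ sin φ₂ − sin φ₁ cos φ₂ cos Δλ = -0.028469
θ = atan2(y, x) = -99.2998° → 260.7002° (mod 360°)

260.7°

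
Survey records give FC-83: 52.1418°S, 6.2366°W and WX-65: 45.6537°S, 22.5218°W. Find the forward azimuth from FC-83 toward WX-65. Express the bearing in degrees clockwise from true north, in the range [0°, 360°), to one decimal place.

294.9°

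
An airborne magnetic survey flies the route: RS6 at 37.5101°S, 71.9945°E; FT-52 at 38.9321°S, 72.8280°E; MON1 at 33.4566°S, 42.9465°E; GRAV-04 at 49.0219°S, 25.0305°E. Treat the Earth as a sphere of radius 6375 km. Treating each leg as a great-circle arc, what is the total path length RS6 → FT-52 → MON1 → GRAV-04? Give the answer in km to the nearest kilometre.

RS6→FT-52: c = 0.027323 rad, d = 174.19 km
FT-52→MON1: c = 0.429539 rad, d = 2738.31 km
MON1→GRAV-04: c = 0.357442 rad, d = 2278.69 km
Total = 174.19 + 2738.31 + 2278.69 = 5191.19 km

5191 km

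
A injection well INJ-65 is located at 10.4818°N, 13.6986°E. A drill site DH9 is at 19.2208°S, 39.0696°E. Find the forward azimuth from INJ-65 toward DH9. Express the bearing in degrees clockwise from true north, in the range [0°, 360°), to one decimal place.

Δλ = 25.3710°
y = sin Δλ · cos φ₂ = 0.404593
x = cos φ₁ sin φ₂ − sin φ₁ cos φ₂ cos Δλ = -0.478930
θ = atan2(y, x) = 139.8094° → 139.8094° (mod 360°)

139.8°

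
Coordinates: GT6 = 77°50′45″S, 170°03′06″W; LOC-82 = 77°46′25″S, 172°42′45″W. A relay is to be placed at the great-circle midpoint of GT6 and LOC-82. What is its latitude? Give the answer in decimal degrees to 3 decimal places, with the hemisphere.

GT6: φ = -77.84583°, λ = -170.05167°
LOC-82: φ = -77.77361°, λ = -172.71250°
Bx = cos φ₂ cos Δλ = 0.211547,  By = cos φ₂ sin Δλ = -0.009831
φₘ = atan2(sin φ₁ + sin φ₂, √((cos φ₁ + Bx)² + By²)) = -77.81291°
λₘ = λ₁ + atan2(By, cos φ₁ + Bx) = -171.38597°

77.813°S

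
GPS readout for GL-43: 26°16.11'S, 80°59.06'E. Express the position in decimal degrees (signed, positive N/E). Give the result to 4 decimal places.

-26.2685°, +80.9843°

lat: 26.2685° S → -26.2685°
lon: 80.9843° E → +80.9843°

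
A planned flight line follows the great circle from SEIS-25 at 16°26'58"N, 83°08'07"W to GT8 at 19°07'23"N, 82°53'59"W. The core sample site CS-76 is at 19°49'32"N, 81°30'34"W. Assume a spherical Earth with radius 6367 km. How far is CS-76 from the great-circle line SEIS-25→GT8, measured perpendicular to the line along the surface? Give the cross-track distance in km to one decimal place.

SEIS-25: φ = +16.44944°, λ = -83.13528°
GT8: φ = +19.12306°, λ = -82.89972°
CS-76: φ = +19.82556°, λ = -81.50944°
δ₁₃ = central angle SEIS-25→CS-76 = 0.064799 rad  (haversine)
θ₁₃ = bearing SEIS-25→CS-76 = 24.342°,  θ₁₂ = bearing SEIS-25→GT8 = 4.760°
dₓₜ = R·arcsin(sin δ₁₃ · sin(θ₁₃ − θ₁₂)) = 6367·arcsin(0.06475·sin(19.582°)) = 138.194 km
|dₓₜ| = 138.194 km

138.2 km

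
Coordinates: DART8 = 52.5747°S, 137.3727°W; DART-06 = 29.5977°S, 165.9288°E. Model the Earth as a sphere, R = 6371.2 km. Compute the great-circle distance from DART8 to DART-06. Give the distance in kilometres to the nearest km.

5223 km

Δφ = 22.9770°,  Δλ = -56.6985°
a = sin²(Δφ/2) + cos φ₁ cos φ₂ sin²(Δλ/2) = 0.158818
c = 2·arcsin(√a) = 0.819804 rad = 46.9713°
d = R·c = 6371.2 × 0.819804 = 5223.1 km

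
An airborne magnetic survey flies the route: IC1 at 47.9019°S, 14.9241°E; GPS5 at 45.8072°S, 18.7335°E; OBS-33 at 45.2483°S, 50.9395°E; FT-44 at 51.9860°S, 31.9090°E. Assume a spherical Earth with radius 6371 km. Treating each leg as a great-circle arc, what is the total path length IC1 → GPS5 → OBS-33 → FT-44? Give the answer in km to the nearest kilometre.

4444 km

IC1→GPS5: c = 0.058330 rad, d = 371.62 km
GPS5→OBS-33: c = 0.391227 rad, d = 2492.51 km
OBS-33→FT-44: c = 0.248037 rad, d = 1580.24 km
Total = 371.62 + 2492.51 + 1580.24 = 4444.37 km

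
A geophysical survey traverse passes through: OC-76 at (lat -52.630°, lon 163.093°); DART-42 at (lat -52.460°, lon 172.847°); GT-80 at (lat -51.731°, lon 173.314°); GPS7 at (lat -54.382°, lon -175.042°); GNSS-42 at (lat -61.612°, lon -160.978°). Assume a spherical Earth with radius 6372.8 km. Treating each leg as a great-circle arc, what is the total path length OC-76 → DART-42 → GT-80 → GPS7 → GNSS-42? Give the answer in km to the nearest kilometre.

2728 km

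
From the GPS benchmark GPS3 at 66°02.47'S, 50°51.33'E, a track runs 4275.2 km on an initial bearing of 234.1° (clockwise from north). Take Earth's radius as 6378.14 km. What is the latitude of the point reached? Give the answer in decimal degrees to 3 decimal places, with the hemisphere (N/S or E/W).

GPS3: φ = -66.04117°, λ = +50.85550°
δ = d/R = 4275.2/6378.14 = 0.670289 rad
φ₂ = arcsin(sin φ₁ cos δ + cos φ₁ sin δ cos θ)
   = arcsin(-0.91384·0.78364 + 0.40608·0.62121·-0.58637) = -59.77337°
λ₂ = λ₁ + atan2(sin θ sin δ cos φ₁, cos δ − sin φ₁ sin φ₂) = -40.81265°

59.773°S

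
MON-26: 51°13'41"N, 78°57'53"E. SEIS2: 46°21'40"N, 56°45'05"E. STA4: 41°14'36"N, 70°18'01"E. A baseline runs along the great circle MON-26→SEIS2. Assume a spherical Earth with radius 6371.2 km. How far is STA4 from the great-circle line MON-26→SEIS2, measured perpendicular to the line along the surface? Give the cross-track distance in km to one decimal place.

MON-26: φ = +51.22806°, λ = +78.96472°
SEIS2: φ = +46.36111°, λ = +56.75139°
STA4: φ = +41.24333°, λ = +70.30028°
δ₁₃ = central angle MON-26→STA4 = 0.202930 rad  (haversine)
θ₁₃ = bearing MON-26→STA4 = 214.197°,  θ₁₂ = bearing MON-26→SEIS2 = 260.233°
dₓₜ = R·arcsin(sin δ₁₃ · sin(θ₁₃ − θ₁₂)) = 6371.2·arcsin(0.20154·sin(-46.036°)) = -927.501 km
|dₓₜ| = 927.501 km

927.5 km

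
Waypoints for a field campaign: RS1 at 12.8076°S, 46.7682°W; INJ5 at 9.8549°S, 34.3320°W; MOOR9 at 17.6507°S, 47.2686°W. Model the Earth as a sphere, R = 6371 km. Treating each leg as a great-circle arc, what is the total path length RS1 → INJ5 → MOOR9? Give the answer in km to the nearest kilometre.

3038 km

RS1→INJ5: c = 0.218931 rad, d = 1394.81 km
INJ5→MOOR9: c = 0.257899 rad, d = 1643.07 km
Total = 1394.81 + 1643.07 = 3037.88 km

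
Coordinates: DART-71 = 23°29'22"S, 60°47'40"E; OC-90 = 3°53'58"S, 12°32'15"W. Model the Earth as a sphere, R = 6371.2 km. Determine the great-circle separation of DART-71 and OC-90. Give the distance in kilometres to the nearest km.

DART-71: φ = -23.48944°, λ = +60.79444°
OC-90: φ = -3.89944°, λ = -12.53750°
Δφ = 19.5900°,  Δλ = -73.3319°
a = sin²(Δφ/2) + cos φ₁ cos φ₂ sin²(Δλ/2) = 0.355223
c = 2·arcsin(√a) = 1.277035 rad = 73.1687°
d = R·c = 6371.2 × 1.277035 = 8136.2 km

8136 km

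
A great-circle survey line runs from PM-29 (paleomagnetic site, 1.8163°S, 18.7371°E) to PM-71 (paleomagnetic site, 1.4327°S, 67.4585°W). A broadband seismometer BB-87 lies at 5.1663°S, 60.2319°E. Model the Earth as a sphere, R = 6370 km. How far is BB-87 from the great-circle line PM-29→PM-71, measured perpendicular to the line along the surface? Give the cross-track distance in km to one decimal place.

519.6 km

δ₁₃ = central angle PM-29→BB-87 = 0.725071 rad  (haversine)
θ₁₃ = bearing PM-29→BB-87 = 95.743°,  θ₁₂ = bearing PM-29→PM-71 = 268.686°
dₓₜ = R·arcsin(sin δ₁₃ · sin(θ₁₃ − θ₁₂)) = 6370·arcsin(0.66319·sin(-172.943°)) = -519.586 km
|dₓₜ| = 519.586 km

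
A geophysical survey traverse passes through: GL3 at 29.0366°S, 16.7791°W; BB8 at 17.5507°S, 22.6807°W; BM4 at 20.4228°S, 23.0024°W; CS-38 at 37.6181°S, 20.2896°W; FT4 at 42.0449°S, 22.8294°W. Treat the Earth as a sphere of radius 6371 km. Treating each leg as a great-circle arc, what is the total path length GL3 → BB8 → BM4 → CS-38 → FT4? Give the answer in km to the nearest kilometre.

4200 km

GL3→BB8: c = 0.221561 rad, d = 1411.57 km
BB8→BM4: c = 0.050408 rad, d = 321.15 km
BM4→CS-38: c = 0.302916 rad, d = 1929.88 km
CS-38→FT4: c = 0.084418 rad, d = 537.83 km
Total = 1411.57 + 321.15 + 1929.88 + 537.83 = 4200.42 km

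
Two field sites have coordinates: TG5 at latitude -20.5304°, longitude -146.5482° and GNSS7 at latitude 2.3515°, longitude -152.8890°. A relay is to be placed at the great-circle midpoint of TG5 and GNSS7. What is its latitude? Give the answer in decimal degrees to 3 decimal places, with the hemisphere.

9.103°S

Bx = cos φ₂ cos Δλ = 0.993046,  By = cos φ₂ sin Δλ = -0.110349
φₘ = atan2(sin φ₁ + sin φ₂, √((cos φ₁ + Bx)² + By²)) = -9.10314°
λₘ = λ₁ + atan2(By, cos φ₁ + Bx) = -149.82135°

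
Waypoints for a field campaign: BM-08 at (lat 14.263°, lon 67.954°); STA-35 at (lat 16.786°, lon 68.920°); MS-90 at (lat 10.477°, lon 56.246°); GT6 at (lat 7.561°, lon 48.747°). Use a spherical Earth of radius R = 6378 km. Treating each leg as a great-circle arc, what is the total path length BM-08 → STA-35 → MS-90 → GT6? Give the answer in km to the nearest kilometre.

2725 km

BM-08→STA-35: c = 0.046935 rad, d = 299.35 km
STA-35→MS-90: c = 0.241397 rad, d = 1539.63 km
MS-90→GT6: c = 0.138906 rad, d = 885.94 km
Total = 299.35 + 1539.63 + 885.94 = 2724.92 km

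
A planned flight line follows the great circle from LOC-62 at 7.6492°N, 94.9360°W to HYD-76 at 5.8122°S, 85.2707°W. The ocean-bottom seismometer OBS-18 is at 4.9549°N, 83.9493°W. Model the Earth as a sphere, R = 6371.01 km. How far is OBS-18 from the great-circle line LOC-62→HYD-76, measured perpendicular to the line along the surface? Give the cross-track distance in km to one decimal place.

δ₁₃ = central angle LOC-62→OBS-18 = 0.196290 rad  (haversine)
θ₁₃ = bearing LOC-62→OBS-18 = 103.212°,  θ₁₂ = bearing LOC-62→HYD-76 = 144.120°
dₓₜ = R·arcsin(sin δ₁₃ · sin(θ₁₃ − θ₁₂)) = 6371.01·arcsin(0.19503·sin(-40.908°)) = -815.898 km
|dₓₜ| = 815.898 km

815.9 km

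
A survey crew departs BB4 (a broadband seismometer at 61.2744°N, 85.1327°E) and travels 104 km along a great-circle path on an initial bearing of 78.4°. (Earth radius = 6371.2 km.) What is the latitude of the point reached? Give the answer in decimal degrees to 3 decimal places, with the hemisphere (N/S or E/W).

δ = d/R = 104/6371.2 = 0.016323 rad
φ₂ = arcsin(sin φ₁ cos δ + cos φ₁ sin δ cos θ)
   = arcsin(0.87693·0.99987 + 0.48062·0.01632·0.20108) = 61.44901°
λ₂ = λ₁ + atan2(sin θ sin δ cos φ₁, cos δ − sin φ₁ sin φ₂) = 87.04987°

61.449°N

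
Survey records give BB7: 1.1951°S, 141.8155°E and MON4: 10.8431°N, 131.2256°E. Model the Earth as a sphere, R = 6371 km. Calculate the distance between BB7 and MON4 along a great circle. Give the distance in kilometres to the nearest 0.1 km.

1778.6 km

Δφ = 12.0382°,  Δλ = -10.5899°
a = sin²(Δφ/2) + cos φ₁ cos φ₂ sin²(Δλ/2) = 0.019358
c = 2·arcsin(√a) = 0.279171 rad = 15.9953°
d = R·c = 6371 × 0.279171 = 1778.6 km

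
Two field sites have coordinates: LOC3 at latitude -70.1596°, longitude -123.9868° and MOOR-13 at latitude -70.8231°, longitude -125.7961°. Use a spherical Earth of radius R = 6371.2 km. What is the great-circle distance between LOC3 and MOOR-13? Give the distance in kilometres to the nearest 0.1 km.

99.8 km

Δφ = -0.6635°,  Δλ = -1.8093°
a = sin²(Δφ/2) + cos φ₁ cos φ₂ sin²(Δλ/2) = 0.000061
c = 2·arcsin(√a) = 0.015661 rad = 0.8973°
d = R·c = 6371.2 × 0.015661 = 99.8 km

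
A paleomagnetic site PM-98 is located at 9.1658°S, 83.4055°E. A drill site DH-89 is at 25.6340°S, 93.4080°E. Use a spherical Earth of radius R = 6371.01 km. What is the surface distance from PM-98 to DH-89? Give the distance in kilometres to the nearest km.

2114 km

Δφ = -16.4682°,  Δλ = 10.0025°
a = sin²(Δφ/2) + cos φ₁ cos φ₂ sin²(Δλ/2) = 0.027276
c = 2·arcsin(√a) = 0.331828 rad = 19.0123°
d = R·c = 6371.01 × 0.331828 = 2114.1 km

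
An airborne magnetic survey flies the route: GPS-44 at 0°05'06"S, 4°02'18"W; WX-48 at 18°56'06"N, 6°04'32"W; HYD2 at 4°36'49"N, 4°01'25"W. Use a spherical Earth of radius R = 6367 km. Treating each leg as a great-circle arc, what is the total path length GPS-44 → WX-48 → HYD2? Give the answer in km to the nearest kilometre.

GPS-44: φ = -0.08500°, λ = -4.03833°
WX-48: φ = +18.93500°, λ = -6.07556°
HYD2: φ = +4.61361°, λ = -4.02361°
GPS-44→WX-48: c = 0.333791 rad, d = 2125.25 km
WX-48→HYD2: c = 0.252388 rad, d = 1606.95 km
Total = 2125.25 + 1606.95 = 3732.20 km

3732 km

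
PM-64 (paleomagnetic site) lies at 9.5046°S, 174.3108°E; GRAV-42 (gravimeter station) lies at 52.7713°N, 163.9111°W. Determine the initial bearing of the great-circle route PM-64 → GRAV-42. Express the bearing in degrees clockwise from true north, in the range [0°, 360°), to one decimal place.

Δλ = 21.7781°
y = sin Δλ · cos φ₂ = 0.224462
x = cos φ₁ sin φ₂ − sin φ₁ cos φ₂ cos Δλ = 0.878068
θ = atan2(y, x) = 14.3395° → 14.3395° (mod 360°)

14.3°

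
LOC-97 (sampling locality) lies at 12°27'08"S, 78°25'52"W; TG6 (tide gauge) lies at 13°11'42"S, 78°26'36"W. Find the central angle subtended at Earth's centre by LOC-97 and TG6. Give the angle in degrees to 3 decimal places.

LOC-97: φ = -12.45222°, λ = -78.43111°
TG6: φ = -13.19500°, λ = -78.44333°
Δφ = -0.7428°,  Δλ = -0.0122°
a = sin²(Δφ/2) + cos φ₁ cos φ₂ sin²(Δλ/2) = 0.000042
c = 2·arcsin(√a) = 0.012966 rad = 0.7429°

0.743°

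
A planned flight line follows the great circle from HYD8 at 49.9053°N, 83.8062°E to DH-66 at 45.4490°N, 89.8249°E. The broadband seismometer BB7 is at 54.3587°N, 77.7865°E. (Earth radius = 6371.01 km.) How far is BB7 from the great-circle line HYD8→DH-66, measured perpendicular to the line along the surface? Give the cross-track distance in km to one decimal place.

80.5 km

δ₁₃ = central angle HYD8→BB7 = 0.100925 rad  (haversine)
θ₁₃ = bearing HYD8→BB7 = 322.662°,  θ₁₂ = bearing HYD8→DH-66 = 135.456°
dₓₜ = R·arcsin(sin δ₁₃ · sin(θ₁₃ − θ₁₂)) = 6371.01·arcsin(0.10075·sin(187.205°)) = -80.514 km
|dₓₜ| = 80.514 km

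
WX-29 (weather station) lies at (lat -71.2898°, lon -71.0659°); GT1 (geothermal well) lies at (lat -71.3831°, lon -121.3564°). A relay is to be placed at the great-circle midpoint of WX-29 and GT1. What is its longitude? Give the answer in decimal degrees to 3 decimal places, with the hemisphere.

Bx = cos φ₂ cos Δλ = 0.203960,  By = cos φ₂ sin Δλ = -0.245588
φₘ = atan2(sin φ₁ + sin φ₂, √((cos φ₁ + Bx)² + By²)) = -72.99830°
λₘ = λ₁ + atan2(By, cos φ₁ + Bx) = -96.14632°

96.146°W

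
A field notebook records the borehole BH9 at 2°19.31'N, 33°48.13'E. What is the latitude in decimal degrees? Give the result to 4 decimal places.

2° + 19.31′/60 = 2 + 0.32183 = 2.3218°

2.3218°N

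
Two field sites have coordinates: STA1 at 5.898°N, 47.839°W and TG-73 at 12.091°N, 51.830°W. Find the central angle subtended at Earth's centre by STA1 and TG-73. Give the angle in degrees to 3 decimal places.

7.340°

Δφ = 6.1930°,  Δλ = -3.9910°
a = sin²(Δφ/2) + cos φ₁ cos φ₂ sin²(Δλ/2) = 0.004097
c = 2·arcsin(√a) = 0.128107 rad = 7.3400°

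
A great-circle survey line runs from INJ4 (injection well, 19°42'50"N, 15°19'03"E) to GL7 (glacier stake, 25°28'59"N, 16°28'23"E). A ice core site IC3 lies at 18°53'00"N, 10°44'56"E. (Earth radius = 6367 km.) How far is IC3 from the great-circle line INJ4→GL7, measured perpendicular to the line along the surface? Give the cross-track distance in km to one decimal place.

457.3 km

INJ4: φ = +19.71389°, λ = +15.31750°
GL7: φ = +25.48306°, λ = +16.47306°
IC3: φ = +18.88333°, λ = +10.74889°
δ₁₃ = central angle INJ4→IC3 = 0.076637 rad  (haversine)
θ₁₃ = bearing INJ4→IC3 = 259.858°,  θ₁₂ = bearing INJ4→GL7 = 10.259°
dₓₜ = R·arcsin(sin δ₁₃ · sin(θ₁₃ − θ₁₂)) = 6367·arcsin(0.07656·sin(249.599°)) = -457.289 km
|dₓₜ| = 457.289 km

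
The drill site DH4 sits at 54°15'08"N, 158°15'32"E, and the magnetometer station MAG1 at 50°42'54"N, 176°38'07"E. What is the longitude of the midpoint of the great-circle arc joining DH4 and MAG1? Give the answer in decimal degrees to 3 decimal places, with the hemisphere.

DH4: φ = +54.25222°, λ = +158.25889°
MAG1: φ = +50.71500°, λ = +176.63528°
Bx = cos φ₂ cos Δλ = 0.600890,  By = cos φ₂ sin Δλ = 0.199615
φₘ = atan2(sin φ₁ + sin φ₂, √((cos φ₁ + Bx)² + By²)) = 52.83983°
λₘ = λ₁ + atan2(By, cos φ₁ + Bx) = 167.81980°

167.820°E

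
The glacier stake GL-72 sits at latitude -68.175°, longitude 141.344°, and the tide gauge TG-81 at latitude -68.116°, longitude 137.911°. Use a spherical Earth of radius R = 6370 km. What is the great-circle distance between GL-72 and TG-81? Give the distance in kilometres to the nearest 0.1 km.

142.2 km

Δφ = 0.0590°,  Δλ = -3.4330°
a = sin²(Δφ/2) + cos φ₁ cos φ₂ sin²(Δλ/2) = 0.000125
c = 2·arcsin(√a) = 0.022325 rad = 1.2791°
d = R·c = 6370 × 0.022325 = 142.2 km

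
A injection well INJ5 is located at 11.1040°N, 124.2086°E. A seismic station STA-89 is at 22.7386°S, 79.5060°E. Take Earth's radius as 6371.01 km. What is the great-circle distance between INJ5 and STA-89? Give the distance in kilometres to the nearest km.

Δφ = -33.8426°,  Δλ = -44.7026°
a = sin²(Δφ/2) + cos φ₁ cos φ₂ sin²(Δλ/2) = 0.215594
c = 2·arcsin(√a) = 0.965736 rad = 55.3326°
d = R·c = 6371.01 × 0.965736 = 6152.7 km

6153 km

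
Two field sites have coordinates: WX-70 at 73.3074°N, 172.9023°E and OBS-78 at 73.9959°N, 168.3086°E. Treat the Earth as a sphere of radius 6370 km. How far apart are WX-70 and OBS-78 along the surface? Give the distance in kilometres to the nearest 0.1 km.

Δφ = 0.6885°,  Δλ = -4.5937°
a = sin²(Δφ/2) + cos φ₁ cos φ₂ sin²(Δλ/2) = 0.000163
c = 2·arcsin(√a) = 0.025558 rad = 1.4644°
d = R·c = 6370 × 0.025558 = 162.8 km

162.8 km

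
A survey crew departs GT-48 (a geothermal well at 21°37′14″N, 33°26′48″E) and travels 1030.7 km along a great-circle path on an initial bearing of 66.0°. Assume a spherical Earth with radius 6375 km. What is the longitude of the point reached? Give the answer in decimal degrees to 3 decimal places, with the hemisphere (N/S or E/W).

42.794°E

GT-48: φ = +21.62056°, λ = +33.44667°
δ = d/R = 1030.7/6375 = 0.161678 rad
φ₂ = arcsin(sin φ₁ cos δ + cos φ₁ sin δ cos θ)
   = arcsin(0.36846·0.98696 + 0.92964·0.16097·0.40674) = 25.12033°
λ₂ = λ₁ + atan2(sin θ sin δ cos φ₁, cos δ − sin φ₁ sin φ₂) = 42.79405°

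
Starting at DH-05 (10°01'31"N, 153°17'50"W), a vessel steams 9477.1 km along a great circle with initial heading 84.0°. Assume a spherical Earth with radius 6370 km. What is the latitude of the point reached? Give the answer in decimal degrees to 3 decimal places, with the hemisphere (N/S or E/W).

6.720°N

DH-05: φ = +10.02528°, λ = -153.29722°
δ = d/R = 9477.1/6370 = 1.487771 rad
φ₂ = arcsin(sin φ₁ cos δ + cos φ₁ sin δ cos θ)
   = arcsin(0.17408·0.08293 + 0.98473·0.99656·0.10453) = 6.71984°
λ₂ = λ₁ + atan2(sin θ sin δ cos φ₁, cos δ − sin φ₁ sin φ₂) = -66.96491°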